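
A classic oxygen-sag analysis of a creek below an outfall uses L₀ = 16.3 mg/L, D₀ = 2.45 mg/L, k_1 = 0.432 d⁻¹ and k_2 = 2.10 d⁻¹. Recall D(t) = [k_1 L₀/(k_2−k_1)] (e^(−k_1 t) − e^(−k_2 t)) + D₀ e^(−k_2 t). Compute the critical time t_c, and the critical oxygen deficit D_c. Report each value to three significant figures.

t_c ≈ 0.427 d; D_c ≈ 2.79 mg/L

At the critical point dD/dt = 0, so k_1 L₀ e^(−k_1 t) = k_2 D. Substituting D(t) from the Streeter–Phelps equation and solving for t gives
t_c = ln[(k_2/k_1)(1 − D₀(k_2−k_1)/(k_1 L₀))] / (k_2−k_1).
Here k_2−k_1 = 1.668 d⁻¹ and 1 − D₀(k_2−k_1)/(k_1 L₀) = 1 − 2.45×1.668/(0.432×16.3) = 0.4196, so
t_c = ln(4.861 × 0.4196) / 1.668 = 0.7129 / 1.668 = 0.4274 d.
L(t_c) = L₀ e^(−k_1 t_c) = 16.3 × 0.8314 = 13.55 mg/L, and at the critical point k_2 D_c = k_1 L, so D_c = (0.432/2.10) × 13.55 = 2.788 mg/L.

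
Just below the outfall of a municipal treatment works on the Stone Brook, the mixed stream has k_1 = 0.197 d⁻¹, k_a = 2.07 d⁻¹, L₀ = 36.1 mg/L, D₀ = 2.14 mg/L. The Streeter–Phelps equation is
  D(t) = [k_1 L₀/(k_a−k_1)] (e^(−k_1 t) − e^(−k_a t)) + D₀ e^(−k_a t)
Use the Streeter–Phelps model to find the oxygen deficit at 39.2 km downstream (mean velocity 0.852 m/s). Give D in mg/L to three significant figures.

Travel time t = x/v = 39.2 km / (0.852 m/s) = 39200 m / 0.852 m/s = 46010 s = 0.5325 d.
k_1 L₀/(k_a−k_1) = 0.197×36.1/(2.07−0.197) = 7.112/1.873 = 3.797 mg/L.
e^(−k_1 t) = e^(−0.197×0.5325) = 0.9004; e^(−k_a t) = e^(−2.07×0.5325) = 0.3321.
D = 3.797 × (0.9004 − 0.3321) + 2.14 × 0.3321 = 2.158 + 0.7107 = 2.869 mg/L.

D ≈ 2.87 mg/L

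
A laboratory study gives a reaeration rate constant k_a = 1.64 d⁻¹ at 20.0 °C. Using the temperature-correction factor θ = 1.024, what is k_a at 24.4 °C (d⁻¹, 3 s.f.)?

k_a ≈ 1.82 d⁻¹

k_a(T₂) = k_a(T₁) · θ^(T₂−T₁) = 1.64 × 1.024^(24.4−20.0)
= 1.64 × 1.024^4.40 = 1.64 × 1.110 = 1.820 d⁻¹.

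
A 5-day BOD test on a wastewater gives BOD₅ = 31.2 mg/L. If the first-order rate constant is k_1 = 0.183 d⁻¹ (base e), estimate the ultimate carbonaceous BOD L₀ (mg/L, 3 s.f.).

L₀ ≈ 52.0 mg/L

BOD₅ = L₀(1 − e^(−5k_1)) ⇒ L₀ = BOD₅ / (1 − e^(−5×0.183))
= 31.2 / (1 − 0.4005) = 31.2 / 0.5995 = 52.04 mg/L.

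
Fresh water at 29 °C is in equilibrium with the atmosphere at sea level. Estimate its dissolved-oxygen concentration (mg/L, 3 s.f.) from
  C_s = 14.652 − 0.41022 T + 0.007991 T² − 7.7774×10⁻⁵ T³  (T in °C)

C_s ≈ 7.58 mg/L

C_s = 14.652 − 0.41022×29 + 0.007991×29² − 7.7774×10⁻⁵×29³ = 7.579 mg/L.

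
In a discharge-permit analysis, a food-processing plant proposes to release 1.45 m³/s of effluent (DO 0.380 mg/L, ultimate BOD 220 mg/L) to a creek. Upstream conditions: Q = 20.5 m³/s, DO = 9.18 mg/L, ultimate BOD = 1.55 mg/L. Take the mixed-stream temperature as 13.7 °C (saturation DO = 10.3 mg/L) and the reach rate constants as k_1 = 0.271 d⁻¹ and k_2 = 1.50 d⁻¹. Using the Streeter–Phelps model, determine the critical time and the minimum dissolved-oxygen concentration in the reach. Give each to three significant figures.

t_c ≈ 0.856 d; minimum DO ≈ 8.01 mg/L

Mixed DO = (20.5×9.18 + 1.45×0.380)/(20.5+1.45) = 188.7/21.95 = 8.599 mg/L.
Mixed L₀ = (20.5×1.55 + 1.45×220)/(21.95) = 350.8/21.95 = 15.98 mg/L.
Initial deficit D₀ = C_s − DO₀ = 10.3 − 8.599 = 1.701 mg/L.
t_c = (1/1.229) ln[(1.50/0.271)(1 − 1.701×1.229/(0.271×15.98))] = 0.8137 × ln(2.863) = 0.8558 d.
D_c = (0.271/1.50) × 15.98 × e^(−0.271×0.8558) = 0.1807 × 15.98 × 0.7930 = 2.290 mg/L.
Minimum DO = 10.3 − 2.290 = 8.010 mg/L.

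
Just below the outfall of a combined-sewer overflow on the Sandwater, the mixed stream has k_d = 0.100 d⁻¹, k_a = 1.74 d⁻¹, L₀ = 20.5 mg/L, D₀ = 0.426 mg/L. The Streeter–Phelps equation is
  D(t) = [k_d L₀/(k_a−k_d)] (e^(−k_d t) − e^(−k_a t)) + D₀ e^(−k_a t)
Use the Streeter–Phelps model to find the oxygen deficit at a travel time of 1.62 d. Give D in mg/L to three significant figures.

k_d L₀/(k_a−k_d) = 0.100×20.5/(1.74−0.100) = 2.050/1.640 = 1.250 mg/L.
e^(−k_d t) = e^(−0.100×1.620) = 0.8504; e^(−k_a t) = e^(−1.74×1.620) = 0.05968.
D = 1.250 × (0.8504 − 0.05968) + 0.426 × 0.05968 = 0.9885 + 0.02542 = 1.014 mg/L.

D ≈ 1.01 mg/L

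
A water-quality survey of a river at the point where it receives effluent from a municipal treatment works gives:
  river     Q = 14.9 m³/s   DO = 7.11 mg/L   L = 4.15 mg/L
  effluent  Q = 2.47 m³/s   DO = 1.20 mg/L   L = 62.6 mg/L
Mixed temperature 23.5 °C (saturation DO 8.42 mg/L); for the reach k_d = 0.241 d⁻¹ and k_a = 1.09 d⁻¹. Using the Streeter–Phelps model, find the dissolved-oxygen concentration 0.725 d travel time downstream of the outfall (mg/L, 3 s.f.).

DO ≈ 6.08 mg/L

Mixed DO = (14.9×7.11 + 2.47×1.20)/(14.9+2.47) = 108.9/17.37 = 6.270 mg/L.
Mixed L₀ = (14.9×4.15 + 2.47×62.6)/(17.37) = 216.5/17.37 = 12.46 mg/L.
Initial deficit D₀ = C_s − DO₀ = 8.42 − 6.270 = 2.150 mg/L.
D(0.725) = [0.241×12.46/(1.09−0.241)](e^(−0.241×0.725) − e^(−1.09×0.725)) + 2.150 e^(−1.09×0.725)
= 3.537 × (0.8397 − 0.4537) + 2.150 × 0.4537 = 2.341 mg/L.
DO = 8.42 − 2.341 = 6.079 mg/L.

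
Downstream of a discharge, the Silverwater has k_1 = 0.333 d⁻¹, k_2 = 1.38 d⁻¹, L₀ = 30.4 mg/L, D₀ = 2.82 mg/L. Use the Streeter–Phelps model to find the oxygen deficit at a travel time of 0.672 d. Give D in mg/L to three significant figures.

D ≈ 5.02 mg/L

k_1 L₀/(k_2−k_1) = 0.333×30.4/(1.38−0.333) = 10.12/1.047 = 9.669 mg/L.
e^(−k_1 t) = e^(−0.333×0.6720) = 0.7995; e^(−k_2 t) = e^(−1.38×0.6720) = 0.3956.
D = 9.669 × (0.7995 − 0.3956) + 2.82 × 0.3956 = 3.905 + 1.116 = 5.021 mg/L.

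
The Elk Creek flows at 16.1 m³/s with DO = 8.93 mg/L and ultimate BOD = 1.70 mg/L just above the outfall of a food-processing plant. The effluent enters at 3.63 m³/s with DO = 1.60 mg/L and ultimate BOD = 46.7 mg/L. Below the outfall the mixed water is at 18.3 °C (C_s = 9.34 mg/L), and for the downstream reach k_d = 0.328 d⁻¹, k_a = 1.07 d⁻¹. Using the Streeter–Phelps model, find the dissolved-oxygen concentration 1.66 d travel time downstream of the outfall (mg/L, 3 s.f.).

Mixed DO = (16.1×8.93 + 3.63×1.60)/(16.1+3.63) = 149.6/19.73 = 7.581 mg/L.
Mixed L₀ = (16.1×1.70 + 3.63×46.7)/(19.73) = 196.9/19.73 = 9.979 mg/L.
Initial deficit D₀ = C_s − DO₀ = 9.34 − 7.581 = 1.759 mg/L.
D(1.66) = [0.328×9.979/(1.07−0.328)](e^(−0.328×1.66) − e^(−1.07×1.66)) + 1.759 e^(−1.07×1.66)
= 4.411 × (0.5801 − 0.1693) + 1.759 × 0.1693 = 2.110 mg/L.
DO = 9.34 − 2.110 = 7.230 mg/L.

DO ≈ 7.23 mg/L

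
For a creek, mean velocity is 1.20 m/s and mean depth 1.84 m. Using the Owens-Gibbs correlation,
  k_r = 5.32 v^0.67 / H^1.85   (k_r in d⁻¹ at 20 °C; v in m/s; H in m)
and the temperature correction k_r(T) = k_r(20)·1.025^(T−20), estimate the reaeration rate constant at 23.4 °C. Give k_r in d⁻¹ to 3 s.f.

k_r ≈ 2.12 d⁻¹

k_r(20) = 5.32 × 1.20^0.67 / 1.84^1.85 = 5.32 × 1.130 / 3.090 = 1.946 d⁻¹.
k_r(23.4) = 1.946 × 1.025^(23.4−20) = 1.946 × 1.088 = 2.116 d⁻¹.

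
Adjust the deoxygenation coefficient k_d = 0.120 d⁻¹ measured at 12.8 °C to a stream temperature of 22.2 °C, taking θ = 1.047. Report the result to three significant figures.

k_d(T₂) = k_d(T₁) · θ^(T₂−T₁) = 0.120 × 1.047^(22.2−12.8)
= 0.120 × 1.047^9.40 = 0.120 × 1.540 = 0.1848 d⁻¹.

k_d ≈ 0.185 d⁻¹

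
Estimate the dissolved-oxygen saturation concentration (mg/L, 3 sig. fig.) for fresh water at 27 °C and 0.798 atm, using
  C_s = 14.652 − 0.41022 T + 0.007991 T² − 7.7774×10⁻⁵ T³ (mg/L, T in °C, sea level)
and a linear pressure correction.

At sea level: C_s = 14.652 − 0.41022×27 + 0.007991×27² − 7.7774×10⁻⁵×27³ = 7.871 mg/L.
Pressure correction: C_s' = 7.871 × 0.798 = 6.281 mg/L.

C_s ≈ 6.28 mg/L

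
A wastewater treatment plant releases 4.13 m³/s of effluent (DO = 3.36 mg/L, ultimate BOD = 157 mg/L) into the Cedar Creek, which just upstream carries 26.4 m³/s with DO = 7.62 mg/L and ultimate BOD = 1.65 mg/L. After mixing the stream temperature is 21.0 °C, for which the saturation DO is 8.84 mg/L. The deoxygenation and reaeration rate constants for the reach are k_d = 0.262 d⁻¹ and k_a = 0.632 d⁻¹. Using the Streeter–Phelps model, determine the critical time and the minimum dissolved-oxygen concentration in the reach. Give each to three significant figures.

t_c ≈ 2.06 d; minimum DO ≈ 3.36 mg/L

Mixed DO = (26.4×7.62 + 4.13×3.36)/(26.4+4.13) = 215.0/30.53 = 7.044 mg/L.
Mixed L₀ = (26.4×1.65 + 4.13×157)/(30.53) = 692.0/30.53 = 22.67 mg/L.
Initial deficit D₀ = C_s − DO₀ = 8.84 − 7.044 = 1.796 mg/L.
t_c = (1/0.3700) ln[(0.632/0.262)(1 − 1.796×0.3700/(0.262×22.67))] = 2.703 × ln(2.142) = 2.059 d.
D_c = (0.262/0.632) × 22.67 × e^(−0.262×2.059) = 0.4146 × 22.67 × 0.5831 = 5.478 mg/L.
Minimum DO = 8.84 − 5.478 = 3.362 mg/L.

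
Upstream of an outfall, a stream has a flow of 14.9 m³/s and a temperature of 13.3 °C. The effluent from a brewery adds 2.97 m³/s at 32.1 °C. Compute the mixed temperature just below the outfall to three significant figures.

Flow-weighted mixing: C = (Q_r C_r + Q_w C_w)/(Q_r + Q_w)
= (14.9×13.3 + 2.97×32.1)/(14.9 + 2.97) = 293.5/17.87 = 16.42 °C.

16.4 °C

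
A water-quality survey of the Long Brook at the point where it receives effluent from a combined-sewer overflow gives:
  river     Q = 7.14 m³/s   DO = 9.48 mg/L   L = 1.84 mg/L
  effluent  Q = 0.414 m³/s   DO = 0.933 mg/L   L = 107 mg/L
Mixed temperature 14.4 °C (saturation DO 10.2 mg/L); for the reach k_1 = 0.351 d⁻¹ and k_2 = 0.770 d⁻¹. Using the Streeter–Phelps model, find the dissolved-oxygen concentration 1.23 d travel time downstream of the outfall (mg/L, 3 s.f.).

DO ≈ 8.07 mg/L

Mixed DO = (7.14×9.48 + 0.414×0.933)/(7.14+0.414) = 68.07/7.554 = 9.012 mg/L.
Mixed L₀ = (7.14×1.84 + 0.414×107)/(7.554) = 57.44/7.554 = 7.603 mg/L.
Initial deficit D₀ = C_s − DO₀ = 10.2 − 9.012 = 1.188 mg/L.
D(1.23) = [0.351×7.603/(0.770−0.351)](e^(−0.351×1.23) − e^(−0.770×1.23)) + 1.188 e^(−0.770×1.23)
= 6.369 × (0.6494 − 0.3879) + 1.188 × 0.3879 = 2.127 mg/L.
DO = 10.2 − 2.127 = 8.073 mg/L.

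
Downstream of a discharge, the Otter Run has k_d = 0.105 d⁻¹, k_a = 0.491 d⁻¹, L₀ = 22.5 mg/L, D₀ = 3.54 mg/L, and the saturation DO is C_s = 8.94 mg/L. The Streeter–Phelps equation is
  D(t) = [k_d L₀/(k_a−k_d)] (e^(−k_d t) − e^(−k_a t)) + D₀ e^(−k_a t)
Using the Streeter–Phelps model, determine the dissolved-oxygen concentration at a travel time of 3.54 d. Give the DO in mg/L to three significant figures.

DO ≈ 5.17 mg/L

k_d L₀/(k_a−k_d) = 0.105×22.5/(0.491−0.105) = 2.362/0.3860 = 6.120 mg/L.
e^(−k_d t) = e^(−0.105×3.540) = 0.6896; e^(−k_a t) = e^(−0.491×3.540) = 0.1758.
D = 6.120 × (0.6896 − 0.1758) + 3.54 × 0.1758 = 3.144 + 0.6225 = 3.767 mg/L.
DO = C_s − D = 8.94 − 3.767 = 5.173 mg/L.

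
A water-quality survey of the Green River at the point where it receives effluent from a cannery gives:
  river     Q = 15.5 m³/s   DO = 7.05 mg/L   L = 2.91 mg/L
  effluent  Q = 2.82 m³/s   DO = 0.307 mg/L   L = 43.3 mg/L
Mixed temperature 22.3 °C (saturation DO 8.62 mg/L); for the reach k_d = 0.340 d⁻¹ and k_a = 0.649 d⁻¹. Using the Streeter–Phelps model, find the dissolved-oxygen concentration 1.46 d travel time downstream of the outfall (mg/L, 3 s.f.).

DO ≈ 5.39 mg/L

Mixed DO = (15.5×7.05 + 2.82×0.307)/(15.5+2.82) = 110.1/18.32 = 6.012 mg/L.
Mixed L₀ = (15.5×2.91 + 2.82×43.3)/(18.32) = 167.2/18.32 = 9.127 mg/L.
Initial deficit D₀ = C_s − DO₀ = 8.62 − 6.012 = 2.608 mg/L.
D(1.46) = [0.340×9.127/(0.649−0.340)](e^(−0.340×1.46) − e^(−0.649×1.46)) + 2.608 e^(−0.649×1.46)
= 10.04 × (0.6087 − 0.3877) + 2.608 × 0.3877 = 3.231 mg/L.
DO = 8.62 − 3.231 = 5.389 mg/L.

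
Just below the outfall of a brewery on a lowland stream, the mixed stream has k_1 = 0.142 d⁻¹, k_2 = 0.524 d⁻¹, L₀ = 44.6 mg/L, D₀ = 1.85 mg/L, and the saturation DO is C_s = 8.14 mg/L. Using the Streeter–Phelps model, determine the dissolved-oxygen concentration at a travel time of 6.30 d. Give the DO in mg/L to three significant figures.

k_1 L₀/(k_2−k_1) = 0.142×44.6/(0.524−0.142) = 6.333/0.3820 = 16.58 mg/L.
e^(−k_1 t) = e^(−0.142×6.300) = 0.4088; e^(−k_2 t) = e^(−0.524×6.300) = 0.03684.
D = 16.58 × (0.4088 − 0.03684) + 1.85 × 0.03684 = 6.166 + 0.06815 = 6.234 mg/L.
DO = C_s − D = 8.14 − 6.234 = 1.906 mg/L.

DO ≈ 1.91 mg/L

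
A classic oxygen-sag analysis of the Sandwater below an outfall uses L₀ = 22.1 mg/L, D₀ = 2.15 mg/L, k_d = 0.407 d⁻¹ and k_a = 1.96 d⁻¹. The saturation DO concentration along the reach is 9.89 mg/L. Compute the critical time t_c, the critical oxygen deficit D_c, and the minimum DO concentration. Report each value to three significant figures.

t_c ≈ 0.713 d; D_c ≈ 3.43 mg/L; min DO ≈ 6.46 mg/L

At the critical point dD/dt = 0, so k_d L₀ e^(−k_d t) = k_a D. Substituting D(t) from the Streeter–Phelps equation and solving for t gives
t_c = ln[(k_a/k_d)(1 − D₀(k_a−k_d)/(k_d L₀))] / (k_a−k_d).
Here k_a−k_d = 1.553 d⁻¹ and 1 − D₀(k_a−k_d)/(k_d L₀) = 1 − 2.15×1.553/(0.407×22.1) = 0.6288, so
t_c = ln(4.816 × 0.6288) / 1.553 = 1.108 / 1.553 = 0.7134 d.
L(t_c) = L₀ e^(−k_d t_c) = 22.1 × 0.7480 = 16.53 mg/L, and at the critical point k_a D_c = k_d L, so D_c = (0.407/1.96) × 16.53 = 3.433 mg/L.
Minimum DO = C_s − D_c = 9.89 − 3.433 = 6.457 mg/L.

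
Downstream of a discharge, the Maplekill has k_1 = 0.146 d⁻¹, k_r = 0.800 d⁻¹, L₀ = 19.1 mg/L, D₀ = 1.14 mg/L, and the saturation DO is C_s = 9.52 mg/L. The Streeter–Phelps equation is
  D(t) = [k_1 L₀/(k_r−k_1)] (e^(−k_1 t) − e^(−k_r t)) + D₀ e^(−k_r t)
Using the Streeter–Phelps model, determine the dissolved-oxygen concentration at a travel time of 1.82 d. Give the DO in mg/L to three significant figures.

k_1 L₀/(k_r−k_1) = 0.146×19.1/(0.800−0.146) = 2.789/0.6540 = 4.264 mg/L.
e^(−k_1 t) = e^(−0.146×1.820) = 0.7667; e^(−k_r t) = e^(−0.800×1.820) = 0.2332.
D = 4.264 × (0.7667 − 0.2332) + 1.14 × 0.2332 = 2.275 + 0.2658 = 2.541 mg/L.
DO = C_s − D = 9.52 − 2.541 = 6.979 mg/L.

DO ≈ 6.98 mg/L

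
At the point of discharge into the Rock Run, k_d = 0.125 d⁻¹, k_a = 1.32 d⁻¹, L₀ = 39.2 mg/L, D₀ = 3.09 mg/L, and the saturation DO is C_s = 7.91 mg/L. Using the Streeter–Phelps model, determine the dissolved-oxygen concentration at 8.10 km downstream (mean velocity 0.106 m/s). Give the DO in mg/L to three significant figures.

Travel time t = x/v = 8.10 km / (0.106 m/s) = 8100 m / 0.106 m/s = 76420 s = 0.8844 d.
k_d L₀/(k_a−k_d) = 0.125×39.2/(1.32−0.125) = 4.900/1.195 = 4.100 mg/L.
e^(−k_d t) = e^(−0.125×0.8844) = 0.8953; e^(−k_a t) = e^(−1.32×0.8844) = 0.3112.
D = 4.100 × (0.8953 − 0.3112) + 3.09 × 0.3112 = 2.395 + 0.9615 = 3.357 mg/L.
DO = C_s − D = 7.91 − 3.357 = 4.553 mg/L.

DO ≈ 4.55 mg/L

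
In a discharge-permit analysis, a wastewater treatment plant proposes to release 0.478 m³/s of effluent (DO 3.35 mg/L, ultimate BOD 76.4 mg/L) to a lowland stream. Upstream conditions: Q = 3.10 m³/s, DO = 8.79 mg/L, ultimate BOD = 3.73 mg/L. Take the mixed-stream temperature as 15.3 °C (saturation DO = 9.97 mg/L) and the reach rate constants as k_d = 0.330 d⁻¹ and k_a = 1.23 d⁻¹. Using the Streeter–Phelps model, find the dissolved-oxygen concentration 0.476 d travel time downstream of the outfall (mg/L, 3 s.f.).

Mixed DO = (3.10×8.79 + 0.478×3.35)/(3.10+0.478) = 28.85/3.578 = 8.063 mg/L.
Mixed L₀ = (3.10×3.73 + 0.478×76.4)/(3.578) = 48.08/3.578 = 13.44 mg/L.
Initial deficit D₀ = C_s − DO₀ = 9.97 − 8.063 = 1.907 mg/L.
D(0.476) = [0.330×13.44/(1.23−0.330)](e^(−0.330×0.476) − e^(−1.23×0.476)) + 1.907 e^(−1.23×0.476)
= 4.927 × (0.8546 − 0.5568) + 1.907 × 0.5568 = 2.529 mg/L.
DO = 9.97 − 2.529 = 7.441 mg/L.

DO ≈ 7.44 mg/L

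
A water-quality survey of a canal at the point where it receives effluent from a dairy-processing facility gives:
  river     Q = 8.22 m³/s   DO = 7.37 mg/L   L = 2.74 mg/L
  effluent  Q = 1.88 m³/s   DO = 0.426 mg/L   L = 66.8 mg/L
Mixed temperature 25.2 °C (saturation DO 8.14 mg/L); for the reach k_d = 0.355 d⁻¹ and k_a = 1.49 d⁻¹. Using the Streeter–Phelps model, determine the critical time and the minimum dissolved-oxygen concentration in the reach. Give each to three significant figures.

Mixed DO = (8.22×7.37 + 1.88×0.426)/(8.22+1.88) = 61.38/10.10 = 6.077 mg/L.
Mixed L₀ = (8.22×2.74 + 1.88×66.8)/(10.10) = 148.1/10.10 = 14.66 mg/L.
Initial deficit D₀ = C_s − DO₀ = 8.14 − 6.077 = 2.063 mg/L.
t_c = (1/1.135) ln[(1.49/0.355)(1 − 2.063×1.135/(0.355×14.66))] = 0.8811 × ln(2.310) = 0.7376 d.
D_c = (0.355/1.49) × 14.66 × e^(−0.355×0.7376) = 0.2383 × 14.66 × 0.7696 = 2.689 mg/L.
Minimum DO = 8.14 − 2.689 = 5.451 mg/L.

t_c ≈ 0.738 d; minimum DO ≈ 5.45 mg/L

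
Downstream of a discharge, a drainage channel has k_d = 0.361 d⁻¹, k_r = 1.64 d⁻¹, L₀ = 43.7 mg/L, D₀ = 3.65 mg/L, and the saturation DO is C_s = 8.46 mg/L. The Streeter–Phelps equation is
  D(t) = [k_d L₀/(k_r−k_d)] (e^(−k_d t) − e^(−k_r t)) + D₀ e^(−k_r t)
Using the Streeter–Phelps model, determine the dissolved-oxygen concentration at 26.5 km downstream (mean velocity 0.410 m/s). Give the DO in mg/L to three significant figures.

Travel time t = x/v = 26.5 km / (0.410 m/s) = 26500 m / 0.410 m/s = 64630 s = 0.7481 d.
k_d L₀/(k_r−k_d) = 0.361×43.7/(1.64−0.361) = 15.78/1.279 = 12.33 mg/L.
e^(−k_d t) = e^(−0.361×0.7481) = 0.7633; e^(−k_r t) = e^(−1.64×0.7481) = 0.2932.
D = 12.33 × (0.7633 − 0.2932) + 3.65 × 0.2932 = 5.799 + 1.070 = 6.869 mg/L.
DO = C_s − D = 8.46 − 6.869 = 1.591 mg/L.

DO ≈ 1.59 mg/L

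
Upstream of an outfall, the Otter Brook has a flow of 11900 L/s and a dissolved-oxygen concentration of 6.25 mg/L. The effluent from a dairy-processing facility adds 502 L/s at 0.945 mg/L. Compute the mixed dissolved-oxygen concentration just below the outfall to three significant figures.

Flow-weighted mixing: C = (Q_r C_r + Q_w C_w)/(Q_r + Q_w)
= (11900×6.25 + 502×0.945)/(11900 + 502) = 74850/12400 = 6.035 mg/L.

6.04 mg/L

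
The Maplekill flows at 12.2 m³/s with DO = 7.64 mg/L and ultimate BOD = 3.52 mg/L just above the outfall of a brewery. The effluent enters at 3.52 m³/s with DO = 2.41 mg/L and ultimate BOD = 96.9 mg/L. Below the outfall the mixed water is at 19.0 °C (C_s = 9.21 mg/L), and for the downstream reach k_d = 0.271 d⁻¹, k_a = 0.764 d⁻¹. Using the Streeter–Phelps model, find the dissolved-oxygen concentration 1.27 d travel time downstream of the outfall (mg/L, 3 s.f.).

DO ≈ 3.74 mg/L

Mixed DO = (12.2×7.64 + 3.52×2.41)/(12.2+3.52) = 101.7/15.72 = 6.469 mg/L.
Mixed L₀ = (12.2×3.52 + 3.52×96.9)/(15.72) = 384.0/15.72 = 24.43 mg/L.
Initial deficit D₀ = C_s − DO₀ = 9.21 − 6.469 = 2.741 mg/L.
D(1.27) = [0.271×24.43/(0.764−0.271)](e^(−0.271×1.27) − e^(−0.764×1.27)) + 2.741 e^(−0.764×1.27)
= 13.43 × (0.7088 − 0.3790) + 2.741 × 0.3790 = 5.468 mg/L.
DO = 9.21 − 5.468 = 3.742 mg/L.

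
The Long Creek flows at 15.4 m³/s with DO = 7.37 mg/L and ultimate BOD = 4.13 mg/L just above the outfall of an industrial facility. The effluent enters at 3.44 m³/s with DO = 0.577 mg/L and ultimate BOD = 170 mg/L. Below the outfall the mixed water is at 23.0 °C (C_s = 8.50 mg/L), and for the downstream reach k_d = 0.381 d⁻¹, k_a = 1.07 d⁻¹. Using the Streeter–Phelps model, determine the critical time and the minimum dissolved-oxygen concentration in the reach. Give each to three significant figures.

t_c ≈ 1.31 d; minimum DO ≈ 1.05 mg/L

Mixed DO = (15.4×7.37 + 3.44×0.577)/(15.4+3.44) = 115.5/18.84 = 6.130 mg/L.
Mixed L₀ = (15.4×4.13 + 3.44×170)/(18.84) = 648.4/18.84 = 34.42 mg/L.
Initial deficit D₀ = C_s − DO₀ = 8.50 − 6.130 = 2.370 mg/L.
t_c = (1/0.6890) ln[(1.07/0.381)(1 − 2.370×0.6890/(0.381×34.42))] = 1.451 × ln(2.459) = 1.306 d.
D_c = (0.381/1.07) × 34.42 × e^(−0.381×1.306) = 0.3561 × 34.42 × 0.6081 = 7.452 mg/L.
Minimum DO = 8.50 − 7.452 = 1.048 mg/L.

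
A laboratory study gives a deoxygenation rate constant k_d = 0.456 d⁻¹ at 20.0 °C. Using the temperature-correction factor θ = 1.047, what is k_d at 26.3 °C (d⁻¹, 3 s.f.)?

k_d ≈ 0.609 d⁻¹

k_d(T₂) = k_d(T₁) · θ^(T₂−T₁) = 0.456 × 1.047^(26.3−20.0)
= 0.456 × 1.047^6.30 = 0.456 × 1.336 = 0.6090 d⁻¹.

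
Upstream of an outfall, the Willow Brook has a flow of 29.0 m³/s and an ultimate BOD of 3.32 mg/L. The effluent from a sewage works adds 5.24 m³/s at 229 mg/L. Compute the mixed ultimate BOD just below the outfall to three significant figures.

37.9 mg/L

Flow-weighted mixing: C = (Q_r C_r + Q_w C_w)/(Q_r + Q_w)
= (29.0×3.32 + 5.24×229)/(29.0 + 5.24) = 1296/34.24 = 37.86 mg/L.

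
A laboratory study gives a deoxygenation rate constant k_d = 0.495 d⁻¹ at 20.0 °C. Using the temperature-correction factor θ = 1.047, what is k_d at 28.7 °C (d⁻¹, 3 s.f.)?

k_d ≈ 0.738 d⁻¹

k_d(T₂) = k_d(T₁) · θ^(T₂−T₁) = 0.495 × 1.047^(28.7−20.0)
= 0.495 × 1.047^8.70 = 0.495 × 1.491 = 0.7381 d⁻¹.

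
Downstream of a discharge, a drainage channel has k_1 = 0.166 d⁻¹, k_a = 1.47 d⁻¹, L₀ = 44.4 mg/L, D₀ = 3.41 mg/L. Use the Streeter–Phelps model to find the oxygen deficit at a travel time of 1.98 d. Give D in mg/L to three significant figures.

D ≈ 3.95 mg/L

k_1 L₀/(k_a−k_1) = 0.166×44.4/(1.47−0.166) = 7.370/1.304 = 5.652 mg/L.
e^(−k_1 t) = e^(−0.166×1.980) = 0.7199; e^(−k_a t) = e^(−1.47×1.980) = 0.05444.
D = 5.652 × (0.7199 − 0.05444) + 3.41 × 0.05444 = 3.761 + 0.1857 = 3.947 mg/L.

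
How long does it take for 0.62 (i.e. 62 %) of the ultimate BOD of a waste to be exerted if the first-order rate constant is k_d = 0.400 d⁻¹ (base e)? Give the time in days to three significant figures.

t ≈ 2.42 d

y/L₀ = 1 − e^(−k_d t) = 0.62 ⇒ e^(−k_d t) = 0.380
t = −ln(0.380) / 0.400 = 0.9676 / 0.400 = 2.419 d.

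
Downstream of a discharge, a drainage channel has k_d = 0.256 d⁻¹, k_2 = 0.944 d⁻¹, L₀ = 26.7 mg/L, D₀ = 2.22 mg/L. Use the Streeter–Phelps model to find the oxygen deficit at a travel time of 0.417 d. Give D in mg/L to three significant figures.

D ≈ 3.72 mg/L

k_d L₀/(k_2−k_d) = 0.256×26.7/(0.944−0.256) = 6.835/0.6880 = 9.935 mg/L.
e^(−k_d t) = e^(−0.256×0.4170) = 0.8987; e^(−k_2 t) = e^(−0.944×0.4170) = 0.6746.
D = 9.935 × (0.8987 − 0.6746) + 2.22 × 0.6746 = 2.227 + 1.498 = 3.725 mg/L.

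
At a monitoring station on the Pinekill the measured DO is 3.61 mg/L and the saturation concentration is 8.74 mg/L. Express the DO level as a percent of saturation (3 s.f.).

% saturation = C/C_s × 100 = 3.61/8.74 × 100 = 41.3 %.

41.3 % saturation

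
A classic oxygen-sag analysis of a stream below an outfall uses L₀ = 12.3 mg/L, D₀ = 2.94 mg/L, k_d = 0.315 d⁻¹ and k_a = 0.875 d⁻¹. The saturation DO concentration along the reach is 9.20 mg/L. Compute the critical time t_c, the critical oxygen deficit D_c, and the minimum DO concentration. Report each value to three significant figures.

With k_a/k_d = 2.778 and 1 − D₀(k_a−k_d)/(k_d L₀) = 0.5751,
t_c = ln(2.778 × 0.5751) / (0.875 − 0.315) = ln(1.597) / 0.5600 = 0.4684/0.5600 = 0.8364 d.
L(t_c) = L₀ e^(−k_d t_c) = 12.3 × 0.7684 = 9.451 mg/L, and at the critical point k_a D_c = k_d L, so D_c = (0.315/0.875) × 9.451 = 3.402 mg/L.
Minimum DO = C_s − D_c = 9.20 − 3.402 = 5.798 mg/L.

t_c ≈ 0.836 d; D_c ≈ 3.40 mg/L; min DO ≈ 5.80 mg/L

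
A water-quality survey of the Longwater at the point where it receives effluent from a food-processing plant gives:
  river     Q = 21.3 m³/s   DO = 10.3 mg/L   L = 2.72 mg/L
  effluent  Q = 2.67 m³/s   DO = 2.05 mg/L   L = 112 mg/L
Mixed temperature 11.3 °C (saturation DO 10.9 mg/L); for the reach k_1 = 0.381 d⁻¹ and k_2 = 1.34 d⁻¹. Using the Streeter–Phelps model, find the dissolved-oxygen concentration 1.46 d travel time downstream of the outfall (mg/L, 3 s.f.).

Mixed DO = (21.3×10.3 + 2.67×2.05)/(21.3+2.67) = 224.9/23.97 = 9.381 mg/L.
Mixed L₀ = (21.3×2.72 + 2.67×112)/(23.97) = 357.0/23.97 = 14.89 mg/L.
Initial deficit D₀ = C_s − DO₀ = 10.9 − 9.381 = 1.519 mg/L.
D(1.46) = [0.381×14.89/(1.34−0.381)](e^(−0.381×1.46) − e^(−1.34×1.46)) + 1.519 e^(−1.34×1.46)
= 5.917 × (0.5733 − 0.1414) + 1.519 × 0.1414 = 2.771 mg/L.
DO = 10.9 − 2.771 = 8.129 mg/L.

DO ≈ 8.13 mg/L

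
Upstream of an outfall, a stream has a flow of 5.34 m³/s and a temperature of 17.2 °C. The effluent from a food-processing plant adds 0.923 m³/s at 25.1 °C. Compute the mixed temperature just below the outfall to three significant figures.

18.4 °C

Flow-weighted mixing: C = (Q_r C_r + Q_w C_w)/(Q_r + Q_w)
= (5.34×17.2 + 0.923×25.1)/(5.34 + 0.923) = 115.0/6.263 = 18.36 °C.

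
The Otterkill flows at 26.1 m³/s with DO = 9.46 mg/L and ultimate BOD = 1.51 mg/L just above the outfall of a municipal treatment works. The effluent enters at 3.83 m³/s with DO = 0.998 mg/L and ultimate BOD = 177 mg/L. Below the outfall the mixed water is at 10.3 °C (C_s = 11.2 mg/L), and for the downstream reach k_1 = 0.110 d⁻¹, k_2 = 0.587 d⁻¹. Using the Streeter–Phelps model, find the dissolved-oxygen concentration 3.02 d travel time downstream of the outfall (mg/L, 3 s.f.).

DO ≈ 7.69 mg/L

Mixed DO = (26.1×9.46 + 3.83×0.998)/(26.1+3.83) = 250.7/29.93 = 8.377 mg/L.
Mixed L₀ = (26.1×1.51 + 3.83×177)/(29.93) = 717.3/29.93 = 23.97 mg/L.
Initial deficit D₀ = C_s − DO₀ = 11.2 − 8.377 = 2.823 mg/L.
D(3.02) = [0.110×23.97/(0.587−0.110)](e^(−0.110×3.02) − e^(−0.587×3.02)) + 2.823 e^(−0.587×3.02)
= 5.527 × (0.7173 − 0.1699) + 2.823 × 0.1699 = 3.505 mg/L.
DO = 11.2 − 3.505 = 7.695 mg/L.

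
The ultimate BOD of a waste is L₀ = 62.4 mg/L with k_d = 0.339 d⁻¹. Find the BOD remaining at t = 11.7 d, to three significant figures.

L_t = L₀ e^(−k_d t) = 62.4 × e^(−0.339×11.7) = 62.4 × 0.01894 = 1.182 mg/L.

L ≈ 1.18 mg/L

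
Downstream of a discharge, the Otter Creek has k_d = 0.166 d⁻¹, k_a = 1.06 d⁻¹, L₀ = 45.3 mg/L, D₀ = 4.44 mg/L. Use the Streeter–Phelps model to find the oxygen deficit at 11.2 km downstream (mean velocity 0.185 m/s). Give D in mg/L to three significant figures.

D ≈ 5.60 mg/L

Travel time t = x/v = 11.2 km / (0.185 m/s) = 11200 m / 0.185 m/s = 60540 s = 0.7007 d.
k_d L₀/(k_a−k_d) = 0.166×45.3/(1.06−0.166) = 7.520/0.8940 = 8.411 mg/L.
e^(−k_d t) = e^(−0.166×0.7007) = 0.8902; e^(−k_a t) = e^(−1.06×0.7007) = 0.4758.
D = 8.411 × (0.8902 − 0.4758) + 4.44 × 0.4758 = 3.486 + 2.113 = 5.598 mg/L.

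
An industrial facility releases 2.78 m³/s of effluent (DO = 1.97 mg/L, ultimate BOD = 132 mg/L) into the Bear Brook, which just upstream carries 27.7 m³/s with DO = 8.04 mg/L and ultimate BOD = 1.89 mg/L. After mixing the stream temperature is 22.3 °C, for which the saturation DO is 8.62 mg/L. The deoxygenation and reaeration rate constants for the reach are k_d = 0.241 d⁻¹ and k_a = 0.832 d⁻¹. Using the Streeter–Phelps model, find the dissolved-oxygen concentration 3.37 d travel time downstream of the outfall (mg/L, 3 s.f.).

Mixed DO = (27.7×8.04 + 2.78×1.97)/(27.7+2.78) = 228.2/30.48 = 7.486 mg/L.
Mixed L₀ = (27.7×1.89 + 2.78×132)/(30.48) = 419.3/30.48 = 13.76 mg/L.
Initial deficit D₀ = C_s − DO₀ = 8.62 − 7.486 = 1.134 mg/L.
D(3.37) = [0.241×13.76/(0.832−0.241)](e^(−0.241×3.37) − e^(−0.832×3.37)) + 1.134 e^(−0.832×3.37)
= 5.610 × (0.4439 − 0.06058) + 1.134 × 0.06058 = 2.219 mg/L.
DO = 8.62 − 2.219 = 6.401 mg/L.

DO ≈ 6.40 mg/L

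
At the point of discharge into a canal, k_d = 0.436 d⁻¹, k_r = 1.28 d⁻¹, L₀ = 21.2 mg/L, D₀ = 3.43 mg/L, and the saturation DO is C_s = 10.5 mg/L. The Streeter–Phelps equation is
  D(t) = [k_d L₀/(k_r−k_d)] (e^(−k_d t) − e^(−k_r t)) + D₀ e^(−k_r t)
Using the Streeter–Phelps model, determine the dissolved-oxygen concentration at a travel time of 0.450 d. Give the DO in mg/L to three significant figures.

k_d L₀/(k_r−k_d) = 0.436×21.2/(1.28−0.436) = 9.243/0.8440 = 10.95 mg/L.
e^(−k_d t) = e^(−0.436×0.4500) = 0.8218; e^(−k_r t) = e^(−1.28×0.4500) = 0.5621.
D = 10.95 × (0.8218 − 0.5621) + 3.43 × 0.5621 = 2.844 + 1.928 = 4.772 mg/L.
DO = C_s − D = 10.5 − 4.772 = 5.728 mg/L.

DO ≈ 5.73 mg/L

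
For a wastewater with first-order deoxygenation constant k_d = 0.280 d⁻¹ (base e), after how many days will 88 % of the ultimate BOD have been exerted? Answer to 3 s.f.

t ≈ 7.57 d

y/L₀ = 1 − e^(−k_d t) = 0.88 ⇒ e^(−k_d t) = 0.120
t = −ln(0.120) / 0.280 = 2.120 / 0.280 = 7.572 d.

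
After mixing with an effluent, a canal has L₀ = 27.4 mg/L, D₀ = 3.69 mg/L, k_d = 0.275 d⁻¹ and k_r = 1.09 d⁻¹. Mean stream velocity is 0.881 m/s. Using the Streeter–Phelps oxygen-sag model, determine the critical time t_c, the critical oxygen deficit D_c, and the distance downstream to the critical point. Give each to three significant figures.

t_c ≈ 1.06 d; D_c ≈ 5.16 mg/L; x_c ≈ 81.1 km

At the critical point dD/dt = 0, so k_d L₀ e^(−k_d t) = k_r D. Substituting D(t) from the Streeter–Phelps equation and solving for t gives
t_c = ln[(k_r/k_d)(1 − D₀(k_r−k_d)/(k_d L₀))] / (k_r−k_d).
Here k_r−k_d = 0.8150 d⁻¹ and 1 − D₀(k_r−k_d)/(k_d L₀) = 1 − 3.69×0.8150/(0.275×27.4) = 0.6009, so
t_c = ln(3.964 × 0.6009) / 0.8150 = 0.8678 / 0.8150 = 1.065 d.
D_c = (k_d/k_r) L₀ e^(−k_d t_c) = (0.275/1.09) × 27.4 × e^(−0.275×1.065) = 0.2523 × 27.4 × 0.7462 = 5.158 mg/L.
x_c = v t_c = 0.881 m/s × 1.065 d × 86400 s/d = 81050 m ≈ 81.1 km.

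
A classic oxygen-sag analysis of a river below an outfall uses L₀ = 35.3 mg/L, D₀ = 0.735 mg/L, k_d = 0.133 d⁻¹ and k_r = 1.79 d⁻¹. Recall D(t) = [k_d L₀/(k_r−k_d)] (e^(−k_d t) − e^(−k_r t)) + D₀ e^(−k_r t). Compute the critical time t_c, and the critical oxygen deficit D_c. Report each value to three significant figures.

t_c ≈ 1.39 d; D_c ≈ 2.18 mg/L

t_c = [1/(k_r−k_d)] ln[(k_r/k_d)(1 − D₀(k_r−k_d)/(k_d L₀))]
= [1/(1.79−0.133)] ln[(1.79/0.133)(1 − 0.735×1.657/(0.133×35.3))]
= (1/1.657) ln[13.46 × 0.7406] = 0.6035 × ln(9.967) = 0.6035 × 2.299 = 1.388 d.
L(t_c) = L₀ e^(−k_d t_c) = 35.3 × 0.8315 = 29.35 mg/L, and at the critical point k_r D_c = k_d L, so D_c = (0.133/1.79) × 29.35 = 2.181 mg/L.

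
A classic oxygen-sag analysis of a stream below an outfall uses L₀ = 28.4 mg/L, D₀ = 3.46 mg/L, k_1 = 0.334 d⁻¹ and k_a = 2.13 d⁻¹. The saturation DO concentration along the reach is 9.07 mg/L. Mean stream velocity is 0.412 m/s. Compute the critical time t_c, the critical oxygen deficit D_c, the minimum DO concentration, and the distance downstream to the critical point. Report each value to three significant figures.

t_c ≈ 0.439 d; D_c ≈ 3.85 mg/L; min DO ≈ 5.22 mg/L; x_c ≈ 15.6 km

t_c = [1/(k_a−k_1)] ln[(k_a/k_1)(1 − D₀(k_a−k_1)/(k_1 L₀))]
= [1/(2.13−0.334)] ln[(2.13/0.334)(1 − 3.46×1.796/(0.334×28.4))]
= (1/1.796) ln[6.377 × 0.3449] = 0.5568 × ln(2.199) = 0.5568 × 0.7882 = 0.4389 d.
L(t_c) = L₀ e^(−k_1 t_c) = 28.4 × 0.8637 = 24.53 mg/L, and at the critical point k_a D_c = k_1 L, so D_c = (0.334/2.13) × 24.53 = 3.846 mg/L.
Minimum DO = C_s − D_c = 9.07 − 3.846 = 5.224 mg/L.
x_c = v t_c = 0.412 m/s × 0.4389 d × 86400 s/d = 15620 m ≈ 15.6 km.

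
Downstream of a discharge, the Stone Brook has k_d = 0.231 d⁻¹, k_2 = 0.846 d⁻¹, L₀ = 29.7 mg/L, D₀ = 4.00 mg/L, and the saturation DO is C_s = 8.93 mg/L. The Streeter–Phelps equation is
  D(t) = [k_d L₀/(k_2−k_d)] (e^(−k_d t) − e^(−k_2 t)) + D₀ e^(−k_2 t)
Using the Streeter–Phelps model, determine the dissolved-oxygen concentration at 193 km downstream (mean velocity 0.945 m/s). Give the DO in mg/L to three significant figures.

Travel time t = x/v = 193 km / (0.945 m/s) = 193000 m / 0.945 m/s = 204200 s = 2.364 d.
k_d L₀/(k_2−k_d) = 0.231×29.7/(0.846−0.231) = 6.861/0.6150 = 11.16 mg/L.
e^(−k_d t) = e^(−0.231×2.364) = 0.5792; e^(−k_2 t) = e^(−0.846×2.364) = 0.1354.
D = 11.16 × (0.5792 − 0.1354) + 4.00 × 0.1354 = 4.952 + 0.5415 = 5.493 mg/L.
DO = C_s − D = 8.93 − 5.493 = 3.437 mg/L.

DO ≈ 3.44 mg/L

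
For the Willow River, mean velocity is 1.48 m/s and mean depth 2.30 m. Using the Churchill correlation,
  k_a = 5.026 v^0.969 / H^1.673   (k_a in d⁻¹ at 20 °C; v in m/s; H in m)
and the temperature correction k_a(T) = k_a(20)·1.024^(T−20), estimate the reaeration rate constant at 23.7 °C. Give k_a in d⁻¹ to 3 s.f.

k_a ≈ 1.99 d⁻¹

k_a(20) = 5.026 × 1.48^0.969 / 2.30^1.673 = 5.026 × 1.462 / 4.029 = 1.824 d⁻¹.
k_a(23.7) = 1.824 × 1.024^(23.7−20) = 1.824 × 1.092 = 1.991 d⁻¹.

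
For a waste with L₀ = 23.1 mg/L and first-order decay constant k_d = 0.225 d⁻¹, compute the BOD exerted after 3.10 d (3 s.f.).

y ≈ 11.6 mg/L

y_t = L₀(1 − e^(−k_d t)) = 23.1 × (1 − e^(−0.225×3.10))
= 23.1 × (1 − 0.4978) = 23.1 × 0.5022 = 11.60 mg/L.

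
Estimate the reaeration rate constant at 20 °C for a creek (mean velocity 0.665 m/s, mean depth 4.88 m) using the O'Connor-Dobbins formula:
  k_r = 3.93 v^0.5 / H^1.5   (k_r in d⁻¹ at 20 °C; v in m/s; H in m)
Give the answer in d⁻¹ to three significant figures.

k_r ≈ 0.297 d⁻¹

k_r = 3.93 × 0.665^0.5 / 4.88^1.5 = 3.93 × 0.8155 / 10.78 = 0.2973 d⁻¹.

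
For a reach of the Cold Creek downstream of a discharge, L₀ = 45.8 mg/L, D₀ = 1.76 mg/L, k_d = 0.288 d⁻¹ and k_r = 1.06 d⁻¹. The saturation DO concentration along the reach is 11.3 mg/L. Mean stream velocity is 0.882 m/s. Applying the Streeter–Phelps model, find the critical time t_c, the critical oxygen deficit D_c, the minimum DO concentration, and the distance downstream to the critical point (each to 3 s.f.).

t_c ≈ 1.55 d; D_c ≈ 7.97 mg/L; min DO ≈ 3.33 mg/L; x_c ≈ 118 km

With k_r/k_d = 3.681 and 1 − D₀(k_r−k_d)/(k_d L₀) = 0.8970,
t_c = ln(3.681 × 0.8970) / (1.06 − 0.288) = ln(3.301) / 0.7720 = 1.194/0.7720 = 1.547 d.
L(t_c) = L₀ e^(−k_d t_c) = 45.8 × 0.6405 = 29.33 mg/L, and at the critical point k_r D_c = k_d L, so D_c = (0.288/1.06) × 29.33 = 7.970 mg/L.
Minimum DO = C_s − D_c = 11.3 − 7.970 = 3.330 mg/L.
x_c = v t_c = 0.882 m/s × 1.547 d × 86400 s/d = 117900 m ≈ 118 km.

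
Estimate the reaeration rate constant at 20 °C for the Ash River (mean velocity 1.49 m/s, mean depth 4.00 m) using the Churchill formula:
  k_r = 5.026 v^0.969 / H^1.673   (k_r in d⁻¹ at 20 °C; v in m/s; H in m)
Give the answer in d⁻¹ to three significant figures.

k_r ≈ 0.727 d⁻¹

k_r = 5.026 × 1.49^0.969 / 4.00^1.673 = 5.026 × 1.472 / 10.17 = 0.7274 d⁻¹.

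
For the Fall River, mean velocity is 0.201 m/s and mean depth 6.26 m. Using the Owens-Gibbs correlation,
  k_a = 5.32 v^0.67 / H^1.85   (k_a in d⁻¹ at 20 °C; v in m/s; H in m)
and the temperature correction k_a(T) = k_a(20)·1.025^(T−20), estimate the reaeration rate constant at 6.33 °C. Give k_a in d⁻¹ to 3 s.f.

k_a ≈ 0.0435 d⁻¹

k_a(20) = 5.32 × 0.201^0.67 / 6.26^1.85 = 5.32 × 0.3413 / 29.76 = 0.06101 d⁻¹.
k_a(6.33) = 0.06101 × 1.025^(6.33−20) = 0.06101 × 0.7135 = 0.04353 d⁻¹.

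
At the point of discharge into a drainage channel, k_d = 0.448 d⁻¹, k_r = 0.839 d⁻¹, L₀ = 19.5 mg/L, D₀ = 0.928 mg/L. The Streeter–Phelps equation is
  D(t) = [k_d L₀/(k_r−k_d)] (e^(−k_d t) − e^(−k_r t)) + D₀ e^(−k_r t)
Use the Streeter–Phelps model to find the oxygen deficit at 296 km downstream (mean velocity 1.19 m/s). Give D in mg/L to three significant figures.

Travel time t = x/v = 296 km / (1.19 m/s) = 296000 m / 1.19 m/s = 248700 s = 2.879 d.
k_d L₀/(k_r−k_d) = 0.448×19.5/(0.839−0.448) = 8.736/0.3910 = 22.34 mg/L.
e^(−k_d t) = e^(−0.448×2.879) = 0.2753; e^(−k_r t) = e^(−0.839×2.879) = 0.08933.
D = 22.34 × (0.2753 − 0.08933) + 0.928 × 0.08933 = 4.156 + 0.08290 = 4.239 mg/L.

D ≈ 4.24 mg/L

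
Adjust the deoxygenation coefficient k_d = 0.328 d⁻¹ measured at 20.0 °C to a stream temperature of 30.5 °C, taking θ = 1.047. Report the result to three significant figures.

k_d(T₂) = k_d(T₁) · θ^(T₂−T₁) = 0.328 × 1.047^(30.5−20.0)
= 0.328 × 1.047^10.5 = 0.328 × 1.620 = 0.5313 d⁻¹.

k_d ≈ 0.531 d⁻¹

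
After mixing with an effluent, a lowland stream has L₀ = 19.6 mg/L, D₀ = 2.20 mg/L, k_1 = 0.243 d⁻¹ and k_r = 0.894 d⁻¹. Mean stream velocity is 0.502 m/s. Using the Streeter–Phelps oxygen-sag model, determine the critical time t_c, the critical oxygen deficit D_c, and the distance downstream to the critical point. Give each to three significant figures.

t_c ≈ 1.45 d; D_c ≈ 3.74 mg/L; x_c ≈ 63.0 km

With k_r/k_1 = 3.679 and 1 − D₀(k_r−k_1)/(k_1 L₀) = 0.6993,
t_c = ln(3.679 × 0.6993) / (0.894 − 0.243) = ln(2.573) / 0.6510 = 0.9450/0.6510 = 1.452 d.
L(t_c) = L₀ e^(−k_1 t_c) = 19.6 × 0.7028 = 13.77 mg/L, and at the critical point k_r D_c = k_1 L, so D_c = (0.243/0.894) × 13.77 = 3.744 mg/L.
x_c = v t_c = 0.502 m/s × 1.452 d × 86400 s/d = 62960 m ≈ 63.0 km.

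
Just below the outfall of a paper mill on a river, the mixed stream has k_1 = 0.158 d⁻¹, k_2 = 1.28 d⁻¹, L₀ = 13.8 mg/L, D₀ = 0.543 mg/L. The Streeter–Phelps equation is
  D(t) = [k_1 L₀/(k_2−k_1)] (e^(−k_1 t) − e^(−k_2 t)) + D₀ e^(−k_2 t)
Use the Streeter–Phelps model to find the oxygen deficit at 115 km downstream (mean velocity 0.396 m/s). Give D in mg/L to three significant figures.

D ≈ 1.12 mg/L

Travel time t = x/v = 115 km / (0.396 m/s) = 115000 m / 0.396 m/s = 290400 s = 3.361 d.
k_1 L₀/(k_2−k_1) = 0.158×13.8/(1.28−0.158) = 2.180/1.122 = 1.943 mg/L.
e^(−k_1 t) = e^(−0.158×3.361) = 0.5880; e^(−k_2 t) = e^(−1.28×3.361) = 0.01354.
D = 1.943 × (0.5880 − 0.01354) + 0.543 × 0.01354 = 1.116 + 0.007351 = 1.124 mg/L.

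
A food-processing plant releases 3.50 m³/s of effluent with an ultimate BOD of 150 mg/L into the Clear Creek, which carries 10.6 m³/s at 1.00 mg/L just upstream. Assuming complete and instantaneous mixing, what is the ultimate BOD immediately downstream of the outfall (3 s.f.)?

Flow-weighted mixing: C = (Q_r C_r + Q_w C_w)/(Q_r + Q_w)
= (10.6×1.00 + 3.50×150)/(10.6 + 3.50) = 535.6/14.10 = 37.99 mg/L.

38.0 mg/L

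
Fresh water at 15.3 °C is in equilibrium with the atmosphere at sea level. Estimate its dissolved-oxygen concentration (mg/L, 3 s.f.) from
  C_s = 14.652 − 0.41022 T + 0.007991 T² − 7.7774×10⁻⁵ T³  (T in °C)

C_s ≈ 9.97 mg/L

C_s = 14.652 − 0.41022×15.3 + 0.007991×15.3² − 7.7774×10⁻⁵×15.3³ = 9.968 mg/L.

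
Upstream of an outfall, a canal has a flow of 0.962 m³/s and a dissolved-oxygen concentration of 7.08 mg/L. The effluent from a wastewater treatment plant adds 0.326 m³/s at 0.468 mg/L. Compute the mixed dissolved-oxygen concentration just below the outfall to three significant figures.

5.41 mg/L

Flow-weighted mixing: C = (Q_r C_r + Q_w C_w)/(Q_r + Q_w)
= (0.962×7.08 + 0.326×0.468)/(0.962 + 0.326) = 6.964/1.288 = 5.406 mg/L.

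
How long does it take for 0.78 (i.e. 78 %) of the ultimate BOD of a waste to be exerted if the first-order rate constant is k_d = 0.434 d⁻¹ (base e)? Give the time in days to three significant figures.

t ≈ 3.49 d

y/L₀ = 1 − e^(−k_d t) = 0.78 ⇒ e^(−k_d t) = 0.220
t = −ln(0.220) / 0.434 = 1.514 / 0.434 = 3.489 d.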